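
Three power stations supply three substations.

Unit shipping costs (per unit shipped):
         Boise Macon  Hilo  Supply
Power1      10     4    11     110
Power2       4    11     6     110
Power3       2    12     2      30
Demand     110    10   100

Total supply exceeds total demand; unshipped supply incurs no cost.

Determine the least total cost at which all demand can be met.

One minimum-cost allocation:
  Power1–Macon: 10 × 4 = 40
  Power1–Hilo: 70 × 11 = 770
  Power2–Boise: 110 × 4 = 440
  Power3–Hilo: 30 × 2 = 60
Total = 40 + 770 + 440 + 60 = 1310.
(Supply check: Power1 ships 80; Power2 ships 110; Power3 ships 30.)

1310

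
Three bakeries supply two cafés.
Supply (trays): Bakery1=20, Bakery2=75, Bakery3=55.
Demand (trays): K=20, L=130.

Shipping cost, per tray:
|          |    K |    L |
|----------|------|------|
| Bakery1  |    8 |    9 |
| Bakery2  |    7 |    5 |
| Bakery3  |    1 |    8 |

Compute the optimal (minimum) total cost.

855

An optimal shipping plan:
  Bakery1→L: 20 × 9 = 180
  Bakery2→L: 75 × 5 = 375
  Bakery3→K: 20 × 1 = 20
  Bakery3→L: 35 × 8 = 280
Total = 180 + 375 + 20 + 280 = 855.
(Supply check: Bakery1 ships 20; Bakery2 ships 75; Bakery3 ships 55.)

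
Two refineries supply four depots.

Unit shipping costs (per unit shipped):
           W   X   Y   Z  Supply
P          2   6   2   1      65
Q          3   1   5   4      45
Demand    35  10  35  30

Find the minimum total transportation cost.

An optimal shipping plan:
  P to Y: 35 × 2 = 70
  P to Z: 30 × 1 = 30
  Q to W: 35 × 3 = 105
  Q to X: 10 × 1 = 10
Total = 70 + 30 + 105 + 10 = 215.
(Supply check: P ships 65; Q ships 45.)

215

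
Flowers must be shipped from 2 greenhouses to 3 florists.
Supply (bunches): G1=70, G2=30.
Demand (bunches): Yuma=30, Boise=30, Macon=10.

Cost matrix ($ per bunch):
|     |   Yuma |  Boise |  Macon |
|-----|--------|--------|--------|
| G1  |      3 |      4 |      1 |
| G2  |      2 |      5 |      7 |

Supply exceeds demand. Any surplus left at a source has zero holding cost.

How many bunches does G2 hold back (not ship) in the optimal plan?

Minimum-cost shipments:
  G1→Boise: 30 × $4 = $120
  G1→Macon: 10 × $1 = $10
  G2→Yuma: 30 × $2 = $60
Total cost = $190.
G2 ships 30 of its 30, leaving 0.

0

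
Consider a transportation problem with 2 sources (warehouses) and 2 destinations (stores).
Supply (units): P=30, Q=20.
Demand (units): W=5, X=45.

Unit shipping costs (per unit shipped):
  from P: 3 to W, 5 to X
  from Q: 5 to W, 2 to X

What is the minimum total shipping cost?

One minimum-cost allocation:
  P to W: 5 × 3 = 15
  P to X: 25 × 5 = 125
  Q to X: 20 × 2 = 40
Total = 15 + 125 + 40 = 180.
(Supply check: P ships 30; Q ships 20.)

180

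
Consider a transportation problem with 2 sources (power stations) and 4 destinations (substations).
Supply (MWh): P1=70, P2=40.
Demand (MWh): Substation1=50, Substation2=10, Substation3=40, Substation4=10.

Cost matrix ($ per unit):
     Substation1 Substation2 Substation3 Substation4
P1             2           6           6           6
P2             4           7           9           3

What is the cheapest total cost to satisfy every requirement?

One minimum-cost allocation:
  P1→Substation1: 30 MWh
  P1→Substation3: 40 MWh
  P2→Substation1: 20 MWh
  P2→Substation2: 10 MWh
  P2→Substation4: 10 MWh
Total cost = $480.

480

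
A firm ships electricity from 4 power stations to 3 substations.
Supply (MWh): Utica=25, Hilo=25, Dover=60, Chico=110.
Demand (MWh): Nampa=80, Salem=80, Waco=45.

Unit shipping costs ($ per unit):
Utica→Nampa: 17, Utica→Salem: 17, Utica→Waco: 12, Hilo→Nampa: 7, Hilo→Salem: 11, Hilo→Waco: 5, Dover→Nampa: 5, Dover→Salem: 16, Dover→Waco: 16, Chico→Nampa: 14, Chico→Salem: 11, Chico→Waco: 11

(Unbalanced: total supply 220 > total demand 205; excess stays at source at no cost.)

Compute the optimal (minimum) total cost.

1795

An optimal shipping plan:
  Utica→Waco: 10 × $12 = $120
  Hilo→Nampa: 20 × $7 = $140
  Hilo→Waco: 5 × $5 = $25
  Dover→Nampa: 60 × $5 = $300
  Chico→Salem: 80 × $11 = $880
  Chico→Waco: 30 × $11 = $330
Total = 120 + 140 + 25 + 300 + 880 + 330 = $1795.
(Supply check: Utica ships 10; Hilo ships 25; Dover ships 60; Chico ships 110.)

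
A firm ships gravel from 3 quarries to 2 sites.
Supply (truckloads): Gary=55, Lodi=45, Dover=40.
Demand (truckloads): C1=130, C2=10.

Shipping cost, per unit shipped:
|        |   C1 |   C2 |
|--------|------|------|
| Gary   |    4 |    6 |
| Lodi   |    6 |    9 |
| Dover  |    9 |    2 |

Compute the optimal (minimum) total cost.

780

One minimum-cost allocation:
  Gary–C1: 55 truckloads
  Lodi–C1: 45 truckloads
  Dover–C1: 30 truckloads
  Dover–C2: 10 truckloads
Total cost = 780.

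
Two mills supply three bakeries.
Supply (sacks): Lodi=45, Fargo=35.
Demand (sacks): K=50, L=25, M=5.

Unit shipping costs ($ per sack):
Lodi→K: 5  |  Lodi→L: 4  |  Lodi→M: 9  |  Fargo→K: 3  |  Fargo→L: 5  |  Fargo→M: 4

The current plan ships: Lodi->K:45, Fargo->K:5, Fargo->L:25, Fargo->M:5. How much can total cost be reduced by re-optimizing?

Current plan cost = 45·5 + 5·3 + 25·5 + 5·4 = $385.
Optimal plan:
  Lodi->K: 20 × $5 = $100
  Lodi->L: 25 × $4 = $100
  Fargo->K: 30 × $3 = $90
  Fargo->M: 5 × $4 = $20
Optimal cost = $310.
Saving = 385 − 310 = $75.

75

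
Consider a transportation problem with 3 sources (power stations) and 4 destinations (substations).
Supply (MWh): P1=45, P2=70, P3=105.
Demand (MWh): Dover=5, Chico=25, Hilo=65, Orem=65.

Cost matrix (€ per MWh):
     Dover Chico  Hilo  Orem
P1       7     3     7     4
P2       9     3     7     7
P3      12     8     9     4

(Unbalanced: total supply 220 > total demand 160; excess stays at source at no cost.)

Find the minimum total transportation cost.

825

A cheapest plan:
  P1→Dover: 5 × €7 = €35
  P1→Hilo: 40 × €7 = €280
  P2→Chico: 25 × €3 = €75
  P2→Hilo: 25 × €7 = €175
  P3→Orem: 65 × €4 = €260
Total = 35 + 280 + 75 + 175 + 260 = €825.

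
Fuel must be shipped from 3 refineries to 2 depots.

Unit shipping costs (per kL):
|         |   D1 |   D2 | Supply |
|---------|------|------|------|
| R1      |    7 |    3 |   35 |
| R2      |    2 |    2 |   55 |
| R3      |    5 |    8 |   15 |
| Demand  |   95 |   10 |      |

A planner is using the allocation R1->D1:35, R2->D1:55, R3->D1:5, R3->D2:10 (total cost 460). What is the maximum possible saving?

70

Current plan cost = 35·7 + 55·2 + 5·5 + 10·8 = 460.
Optimal plan:
  R1->D1: 25 × 7 = 175
  R1->D2: 10 × 3 = 30
  R2->D1: 55 × 2 = 110
  R3->D1: 15 × 5 = 75
Optimal cost = 390.
Saving = 460 − 390 = 70.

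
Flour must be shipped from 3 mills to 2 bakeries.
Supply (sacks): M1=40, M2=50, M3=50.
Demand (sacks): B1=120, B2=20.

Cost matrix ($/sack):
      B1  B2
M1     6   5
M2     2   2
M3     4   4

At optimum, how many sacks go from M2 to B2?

0

Optimal shipments:
  M1 to B1: 20 × $6 = $120
  M1 to B2: 20 × $5 = $100
  M2 to B1: 50 × $2 = $100
  M3 to B1: 50 × $4 = $200
Total cost = $520.
The route M2→B2 is not used.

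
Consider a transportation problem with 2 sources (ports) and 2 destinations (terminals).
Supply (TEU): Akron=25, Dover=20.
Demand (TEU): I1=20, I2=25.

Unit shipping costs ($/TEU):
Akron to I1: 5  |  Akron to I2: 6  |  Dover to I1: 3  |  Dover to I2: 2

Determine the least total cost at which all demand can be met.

170

A cheapest plan:
  Akron–I1: 20 TEU
  Akron–I2: 5 TEU
  Dover–I2: 20 TEU
Total cost = $170.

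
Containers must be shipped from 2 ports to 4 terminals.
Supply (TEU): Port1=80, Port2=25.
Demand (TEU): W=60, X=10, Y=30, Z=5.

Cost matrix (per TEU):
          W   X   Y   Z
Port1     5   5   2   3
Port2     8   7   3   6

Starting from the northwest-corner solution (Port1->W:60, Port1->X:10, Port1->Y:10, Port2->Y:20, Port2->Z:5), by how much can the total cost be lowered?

Current plan cost = 60·5 + 10·5 + 10·2 + 20·3 + 5·6 = 460.
Optimal plan:
  Port1->W: 60 × 5 = 300
  Port1->X: 10 × 5 = 50
  Port1->Y: 5 × 2 = 10
  Port1->Z: 5 × 3 = 15
  Port2->Y: 25 × 3 = 75
Optimal cost = 450.
Saving = 460 − 450 = 10.

10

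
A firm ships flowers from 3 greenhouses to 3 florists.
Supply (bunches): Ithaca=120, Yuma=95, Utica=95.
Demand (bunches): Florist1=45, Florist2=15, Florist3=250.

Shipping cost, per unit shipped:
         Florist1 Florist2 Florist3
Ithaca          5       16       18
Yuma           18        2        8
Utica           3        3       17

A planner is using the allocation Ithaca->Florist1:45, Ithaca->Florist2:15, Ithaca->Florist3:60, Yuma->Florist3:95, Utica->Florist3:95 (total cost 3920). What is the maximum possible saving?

Current plan cost = 45·5 + 15·16 + 60·18 + 95·8 + 95·17 = 3920.
Optimal plan:
  Ithaca–Florist3: 120 × 18 = 2160
  Yuma–Florist3: 95 × 8 = 760
  Utica–Florist1: 45 × 3 = 135
  Utica–Florist2: 15 × 3 = 45
  Utica–Florist3: 35 × 17 = 595
Optimal cost = 3695.
Saving = 3920 − 3695 = 225.

225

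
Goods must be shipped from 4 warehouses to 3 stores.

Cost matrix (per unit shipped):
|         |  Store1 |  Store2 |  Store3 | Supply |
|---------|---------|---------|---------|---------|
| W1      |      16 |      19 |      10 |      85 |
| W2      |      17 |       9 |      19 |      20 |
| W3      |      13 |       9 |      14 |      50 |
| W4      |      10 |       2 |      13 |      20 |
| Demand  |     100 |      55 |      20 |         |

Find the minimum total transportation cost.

One minimum-cost allocation:
  W1–Store1: 65 × 16 = 1040
  W1–Store3: 20 × 10 = 200
  W2–Store2: 20 × 9 = 180
  W3–Store1: 35 × 13 = 455
  W3–Store2: 15 × 9 = 135
  W4–Store2: 20 × 2 = 40
Total = 1040 + 200 + 180 + 455 + 135 + 40 = 2050.
(Supply check: W1 ships 85; W2 ships 20; W3 ships 50; W4 ships 20.)

2050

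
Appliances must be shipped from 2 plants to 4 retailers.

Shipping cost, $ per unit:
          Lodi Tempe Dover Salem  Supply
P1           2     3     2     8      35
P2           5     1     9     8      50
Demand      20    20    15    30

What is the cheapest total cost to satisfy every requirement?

An optimal shipping plan:
  P1->Lodi: 20 units
  P1->Dover: 15 units
  P2->Tempe: 20 units
  P2->Salem: 30 units
Total cost = $330.
(Supply check: P1 ships 35; P2 ships 50.)

330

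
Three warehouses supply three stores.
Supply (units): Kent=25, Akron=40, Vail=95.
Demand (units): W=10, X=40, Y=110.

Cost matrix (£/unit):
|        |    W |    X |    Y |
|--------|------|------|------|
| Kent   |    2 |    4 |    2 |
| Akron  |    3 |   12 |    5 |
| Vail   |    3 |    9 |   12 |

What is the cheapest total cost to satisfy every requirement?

An optimal shipping plan:
  Kent→Y: 25 × £2 = £50
  Akron→Y: 40 × £5 = £200
  Vail→W: 10 × £3 = £30
  Vail→X: 40 × £9 = £360
  Vail→Y: 45 × £12 = £540
Total = 50 + 200 + 30 + 360 + 540 = £1180.

1180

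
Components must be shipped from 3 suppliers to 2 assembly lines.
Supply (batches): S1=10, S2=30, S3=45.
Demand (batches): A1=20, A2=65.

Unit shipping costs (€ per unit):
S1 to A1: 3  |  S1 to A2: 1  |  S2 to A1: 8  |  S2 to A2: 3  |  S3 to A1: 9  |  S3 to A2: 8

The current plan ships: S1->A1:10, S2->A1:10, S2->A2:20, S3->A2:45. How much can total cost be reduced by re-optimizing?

Current plan cost = 10·3 + 10·8 + 20·3 + 45·8 = €530.
Optimal plan:
  S1→A2: 10 × €1 = €10
  S2→A2: 30 × €3 = €90
  S3→A1: 20 × €9 = €180
  S3→A2: 25 × €8 = €200
Optimal cost = €480.
Saving = 530 − 480 = €50.

50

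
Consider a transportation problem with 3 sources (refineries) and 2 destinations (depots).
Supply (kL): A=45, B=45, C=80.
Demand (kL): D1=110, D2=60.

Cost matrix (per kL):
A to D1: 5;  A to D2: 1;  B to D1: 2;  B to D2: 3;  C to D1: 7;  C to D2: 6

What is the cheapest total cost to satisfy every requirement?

680

Optimal allocation:
  A–D2: 45 × 1 = 45
  B–D1: 45 × 2 = 90
  C–D1: 65 × 7 = 455
  C–D2: 15 × 6 = 90
Total = 45 + 90 + 455 + 90 = 680.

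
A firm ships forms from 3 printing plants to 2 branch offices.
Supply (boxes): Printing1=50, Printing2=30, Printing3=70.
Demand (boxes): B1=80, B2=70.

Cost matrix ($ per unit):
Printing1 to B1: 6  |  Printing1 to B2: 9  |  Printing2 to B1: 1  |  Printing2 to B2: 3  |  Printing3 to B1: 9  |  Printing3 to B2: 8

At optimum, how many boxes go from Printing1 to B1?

50

Solving gives:
  Printing1->B1: 50 boxes
  Printing2->B1: 30 boxes
  Printing3->B2: 70 boxes
Total cost = $890.
So Printing1→B1 carries 50 boxes.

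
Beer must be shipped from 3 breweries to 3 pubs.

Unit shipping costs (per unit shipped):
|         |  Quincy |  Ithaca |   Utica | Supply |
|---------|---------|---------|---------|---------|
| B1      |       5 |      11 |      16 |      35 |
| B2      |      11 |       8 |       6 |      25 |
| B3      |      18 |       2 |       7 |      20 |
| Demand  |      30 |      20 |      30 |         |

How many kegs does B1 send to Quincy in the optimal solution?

Solving gives:
  B1->Quincy: 30 × 5 = 150
  B1->Utica: 5 × 16 = 80
  B2->Utica: 25 × 6 = 150
  B3->Ithaca: 20 × 2 = 40
Total cost = 420.
So B1→Quincy carries 30 kegs.

30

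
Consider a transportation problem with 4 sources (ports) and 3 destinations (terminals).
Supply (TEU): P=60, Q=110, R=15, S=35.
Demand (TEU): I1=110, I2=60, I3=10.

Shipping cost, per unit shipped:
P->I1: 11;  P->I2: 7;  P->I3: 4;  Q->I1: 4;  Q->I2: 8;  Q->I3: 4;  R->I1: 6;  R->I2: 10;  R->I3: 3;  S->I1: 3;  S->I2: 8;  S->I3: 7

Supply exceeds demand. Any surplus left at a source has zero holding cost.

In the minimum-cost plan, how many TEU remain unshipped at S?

Minimum-cost shipments:
  P–I2: 60 × 7 = 420
  Q–I1: 75 × 4 = 300
  R–I3: 10 × 3 = 30
  S–I1: 35 × 3 = 105
Total cost = 855.
S ships 35 of its 35, leaving 0.

0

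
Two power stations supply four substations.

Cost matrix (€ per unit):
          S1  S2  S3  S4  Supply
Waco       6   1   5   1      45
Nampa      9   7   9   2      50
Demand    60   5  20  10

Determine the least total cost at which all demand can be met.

One minimum-cost allocation:
  Waco→S1: 20 × €6 = €120
  Waco→S2: 5 × €1 = €5
  Waco→S3: 20 × €5 = €100
  Nampa→S1: 40 × €9 = €360
  Nampa→S4: 10 × €2 = €20
Total = 120 + 5 + 100 + 360 + 20 = €605.

605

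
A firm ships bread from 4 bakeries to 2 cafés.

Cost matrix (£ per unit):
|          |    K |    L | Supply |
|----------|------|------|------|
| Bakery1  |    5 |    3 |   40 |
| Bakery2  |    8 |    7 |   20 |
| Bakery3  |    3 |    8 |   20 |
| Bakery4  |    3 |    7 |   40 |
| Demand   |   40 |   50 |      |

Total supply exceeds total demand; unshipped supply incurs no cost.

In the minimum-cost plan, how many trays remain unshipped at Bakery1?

An optimal plan:
  Bakery1→L: 40 trays
  Bakery2→L: 10 trays
  Bakery3→K: 20 trays
  Bakery4→K: 20 trays
Total cost = £310.
Bakery1 ships 40 of its 40, leaving 0.

0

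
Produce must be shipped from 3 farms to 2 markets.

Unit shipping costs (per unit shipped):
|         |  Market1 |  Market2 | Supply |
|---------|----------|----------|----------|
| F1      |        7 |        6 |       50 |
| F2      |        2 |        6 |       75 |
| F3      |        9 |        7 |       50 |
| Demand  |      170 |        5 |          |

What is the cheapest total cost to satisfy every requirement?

940

A cheapest plan:
  F1–Market1: 50 × 7 = 350
  F2–Market1: 75 × 2 = 150
  F3–Market1: 45 × 9 = 405
  F3–Market2: 5 × 7 = 35
Total = 350 + 150 + 405 + 35 = 940.
(Supply check: F1 ships 50; F2 ships 75; F3 ships 50.)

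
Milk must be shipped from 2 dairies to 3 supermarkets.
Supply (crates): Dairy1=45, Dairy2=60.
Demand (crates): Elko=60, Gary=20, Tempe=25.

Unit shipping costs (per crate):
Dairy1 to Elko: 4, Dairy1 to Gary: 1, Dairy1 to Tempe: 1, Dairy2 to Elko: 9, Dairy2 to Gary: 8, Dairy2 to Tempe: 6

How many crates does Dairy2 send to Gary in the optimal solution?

0

Optimal shipments:
  Dairy1->Gary: 20 crates
  Dairy1->Tempe: 25 crates
  Dairy2->Elko: 60 crates
Total cost = 585.
The route Dairy2→Gary is not used.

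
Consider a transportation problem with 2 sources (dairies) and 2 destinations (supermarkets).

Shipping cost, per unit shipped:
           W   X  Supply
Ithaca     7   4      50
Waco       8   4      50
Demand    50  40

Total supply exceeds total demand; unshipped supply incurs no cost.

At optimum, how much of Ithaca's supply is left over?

Minimum-cost shipments:
  Ithaca→W: 50 × 7 = 350
  Waco→X: 40 × 4 = 160
Total cost = 510.
Ithaca ships 50 of its 50, leaving 0.

0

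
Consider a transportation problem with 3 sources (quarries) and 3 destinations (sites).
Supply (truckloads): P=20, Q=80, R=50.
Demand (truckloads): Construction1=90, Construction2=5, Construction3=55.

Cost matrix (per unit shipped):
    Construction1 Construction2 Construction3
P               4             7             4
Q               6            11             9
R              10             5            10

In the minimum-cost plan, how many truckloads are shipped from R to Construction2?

Optimal shipments:
  P to Construction3: 20 × 4 = 80
  Q to Construction1: 80 × 6 = 480
  R to Construction1: 10 × 10 = 100
  R to Construction2: 5 × 5 = 25
  R to Construction3: 35 × 10 = 350
Total cost = 1035.
So R→Construction2 carries 5 truckloads.

5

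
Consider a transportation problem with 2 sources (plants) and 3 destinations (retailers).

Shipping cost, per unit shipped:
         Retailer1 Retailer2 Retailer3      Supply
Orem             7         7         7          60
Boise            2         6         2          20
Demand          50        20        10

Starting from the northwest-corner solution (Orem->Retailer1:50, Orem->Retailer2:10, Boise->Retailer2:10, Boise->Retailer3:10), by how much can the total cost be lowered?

Current plan cost = 50·7 + 10·7 + 10·6 + 10·2 = 500.
Optimal plan:
  Orem->Retailer1: 30 × 7 = 210
  Orem->Retailer2: 20 × 7 = 140
  Orem->Retailer3: 10 × 7 = 70
  Boise->Retailer1: 20 × 2 = 40
Optimal cost = 460.
Saving = 500 − 460 = 40.

40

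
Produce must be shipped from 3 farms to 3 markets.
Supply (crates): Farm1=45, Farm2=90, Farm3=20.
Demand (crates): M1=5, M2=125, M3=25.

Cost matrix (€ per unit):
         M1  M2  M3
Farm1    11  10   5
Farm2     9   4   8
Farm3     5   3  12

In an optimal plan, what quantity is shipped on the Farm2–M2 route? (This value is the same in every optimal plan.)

The minimum-cost plan:
  Farm1→M1: 5 crates
  Farm1→M2: 15 crates
  Farm1→M3: 25 crates
  Farm2→M2: 90 crates
  Farm3→M2: 20 crates
Total cost = €750.
So Farm2→M2 carries 90 crates.

90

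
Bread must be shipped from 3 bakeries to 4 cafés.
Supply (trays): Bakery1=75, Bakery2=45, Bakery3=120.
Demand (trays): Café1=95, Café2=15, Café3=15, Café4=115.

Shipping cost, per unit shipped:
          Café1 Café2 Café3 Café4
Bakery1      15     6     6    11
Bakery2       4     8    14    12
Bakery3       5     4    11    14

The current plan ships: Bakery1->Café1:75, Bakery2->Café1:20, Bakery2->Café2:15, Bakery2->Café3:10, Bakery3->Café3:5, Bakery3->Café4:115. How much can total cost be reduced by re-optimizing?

Current plan cost = 75·15 + 20·4 + 15·8 + 10·14 + 5·11 + 115·14 = 3130.
Optimal plan:
  Bakery1→Café3: 15 × 6 = 90
  Bakery1→Café4: 60 × 11 = 660
  Bakery2→Café4: 45 × 12 = 540
  Bakery3→Café1: 95 × 5 = 475
  Bakery3→Café2: 15 × 4 = 60
  Bakery3→Café4: 10 × 14 = 140
Optimal cost = 1965.
Saving = 3130 − 1965 = 1165.

1165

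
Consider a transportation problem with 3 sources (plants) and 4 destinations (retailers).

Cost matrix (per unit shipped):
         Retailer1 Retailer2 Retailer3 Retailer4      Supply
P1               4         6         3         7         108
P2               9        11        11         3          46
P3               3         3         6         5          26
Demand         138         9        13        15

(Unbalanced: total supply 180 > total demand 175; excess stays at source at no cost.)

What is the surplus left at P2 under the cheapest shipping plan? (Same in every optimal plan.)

Minimum-cost shipments:
  P1→Retailer1: 95 × 4 = 380
  P1→Retailer3: 13 × 3 = 39
  P2→Retailer1: 26 × 9 = 234
  P2→Retailer4: 15 × 3 = 45
  P3→Retailer1: 17 × 3 = 51
  P3→Retailer2: 9 × 3 = 27
Total cost = 776.
P2 ships 41 of its 46, leaving 5.

5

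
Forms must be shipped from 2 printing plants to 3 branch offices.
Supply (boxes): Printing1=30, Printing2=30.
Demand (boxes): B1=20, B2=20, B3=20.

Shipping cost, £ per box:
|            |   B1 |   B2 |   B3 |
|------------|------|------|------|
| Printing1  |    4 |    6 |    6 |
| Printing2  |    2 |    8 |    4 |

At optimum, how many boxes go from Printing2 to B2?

The minimum-cost plan:
  Printing1–B1: 10 × £4 = £40
  Printing1–B2: 20 × £6 = £120
  Printing2–B1: 10 × £2 = £20
  Printing2–B3: 20 × £4 = £80
Total cost = £260.
The route Printing2→B2 is not used.

0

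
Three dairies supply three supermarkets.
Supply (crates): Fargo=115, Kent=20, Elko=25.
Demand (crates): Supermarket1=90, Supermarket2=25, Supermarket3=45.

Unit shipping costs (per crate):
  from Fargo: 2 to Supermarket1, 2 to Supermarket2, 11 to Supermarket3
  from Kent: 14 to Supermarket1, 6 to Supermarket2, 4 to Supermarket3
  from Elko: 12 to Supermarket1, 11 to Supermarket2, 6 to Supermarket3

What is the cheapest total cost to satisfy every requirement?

460

An optimal shipping plan:
  Fargo–Supermarket1: 90 crates
  Fargo–Supermarket2: 25 crates
  Kent–Supermarket3: 20 crates
  Elko–Supermarket3: 25 crates
Total cost = 460.
(Supply check: Fargo ships 115; Kent ships 20; Elko ships 25.)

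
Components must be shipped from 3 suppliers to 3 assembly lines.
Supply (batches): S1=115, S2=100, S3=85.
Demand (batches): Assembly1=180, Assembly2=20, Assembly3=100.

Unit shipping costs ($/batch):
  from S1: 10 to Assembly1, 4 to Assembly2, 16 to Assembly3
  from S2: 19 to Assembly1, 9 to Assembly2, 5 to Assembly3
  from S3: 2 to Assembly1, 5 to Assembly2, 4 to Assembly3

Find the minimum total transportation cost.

1700

One minimum-cost allocation:
  S1–Assembly1: 95 batches
  S1–Assembly2: 20 batches
  S2–Assembly3: 100 batches
  S3–Assembly1: 85 batches
Total cost = $1700.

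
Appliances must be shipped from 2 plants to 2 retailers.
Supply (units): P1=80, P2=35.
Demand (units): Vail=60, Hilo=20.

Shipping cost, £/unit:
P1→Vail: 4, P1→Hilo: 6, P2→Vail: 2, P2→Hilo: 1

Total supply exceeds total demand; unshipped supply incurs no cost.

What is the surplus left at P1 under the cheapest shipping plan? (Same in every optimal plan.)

35

An optimal plan:
  P1–Vail: 45 × £4 = £180
  P2–Vail: 15 × £2 = £30
  P2–Hilo: 20 × £1 = £20
Total cost = £230.
P1 ships 45 of its 80, leaving 35.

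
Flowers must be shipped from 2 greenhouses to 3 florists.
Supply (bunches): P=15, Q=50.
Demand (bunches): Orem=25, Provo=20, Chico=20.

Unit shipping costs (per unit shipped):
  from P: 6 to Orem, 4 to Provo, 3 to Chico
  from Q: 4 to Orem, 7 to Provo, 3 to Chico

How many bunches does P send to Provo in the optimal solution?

15

Optimal shipments:
  P to Provo: 15 × 4 = 60
  Q to Orem: 25 × 4 = 100
  Q to Provo: 5 × 7 = 35
  Q to Chico: 20 × 3 = 60
Total cost = 255.
So P→Provo carries 15 bunches.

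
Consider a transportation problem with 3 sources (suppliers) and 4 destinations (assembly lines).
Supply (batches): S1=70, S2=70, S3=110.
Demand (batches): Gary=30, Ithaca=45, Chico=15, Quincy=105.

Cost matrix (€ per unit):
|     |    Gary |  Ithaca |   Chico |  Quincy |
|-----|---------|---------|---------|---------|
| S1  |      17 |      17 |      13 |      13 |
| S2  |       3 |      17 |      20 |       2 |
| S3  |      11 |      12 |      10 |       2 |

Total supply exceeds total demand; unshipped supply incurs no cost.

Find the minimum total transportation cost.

Optimal allocation:
  S1 to Chico: 15 batches
  S2 to Gary: 30 batches
  S2 to Quincy: 40 batches
  S3 to Ithaca: 45 batches
  S3 to Quincy: 65 batches
Total cost = €1035.

1035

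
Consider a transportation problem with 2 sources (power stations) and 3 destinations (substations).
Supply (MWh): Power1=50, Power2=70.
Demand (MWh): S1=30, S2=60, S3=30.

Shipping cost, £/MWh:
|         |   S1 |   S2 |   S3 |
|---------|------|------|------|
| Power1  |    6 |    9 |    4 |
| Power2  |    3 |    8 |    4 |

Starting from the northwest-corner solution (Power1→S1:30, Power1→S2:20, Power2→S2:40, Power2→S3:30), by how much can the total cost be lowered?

90

Current plan cost = 30·6 + 20·9 + 40·8 + 30·4 = £800.
Optimal plan:
  Power1->S2: 20 × £9 = £180
  Power1->S3: 30 × £4 = £120
  Power2->S1: 30 × £3 = £90
  Power2->S2: 40 × £8 = £320
Optimal cost = £710.
Saving = 800 − 710 = £90.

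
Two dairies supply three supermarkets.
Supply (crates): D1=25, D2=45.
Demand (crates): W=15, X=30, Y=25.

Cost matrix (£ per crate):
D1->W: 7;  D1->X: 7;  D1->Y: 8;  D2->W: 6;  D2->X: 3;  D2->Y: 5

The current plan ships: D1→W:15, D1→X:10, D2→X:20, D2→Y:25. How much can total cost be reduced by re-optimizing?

Current plan cost = 15·7 + 10·7 + 20·3 + 25·5 = £360.
Optimal plan:
  D1→W: 15 × £7 = £105
  D1→Y: 10 × £8 = £80
  D2→X: 30 × £3 = £90
  D2→Y: 15 × £5 = £75
Optimal cost = £350.
Saving = 360 − 350 = £10.

10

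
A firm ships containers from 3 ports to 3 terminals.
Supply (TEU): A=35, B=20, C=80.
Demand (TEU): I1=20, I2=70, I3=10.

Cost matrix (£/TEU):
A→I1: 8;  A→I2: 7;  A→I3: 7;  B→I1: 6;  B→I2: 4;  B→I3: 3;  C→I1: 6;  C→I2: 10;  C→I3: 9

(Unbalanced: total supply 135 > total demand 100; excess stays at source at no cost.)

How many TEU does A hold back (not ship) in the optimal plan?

0

An optimal plan:
  A–I2: 35 × £7 = £245
  B–I2: 20 × £4 = £80
  C–I1: 20 × £6 = £120
  C–I2: 15 × £10 = £150
  C–I3: 10 × £9 = £90
Total cost = £685.
A ships 35 of its 35, leaving 0.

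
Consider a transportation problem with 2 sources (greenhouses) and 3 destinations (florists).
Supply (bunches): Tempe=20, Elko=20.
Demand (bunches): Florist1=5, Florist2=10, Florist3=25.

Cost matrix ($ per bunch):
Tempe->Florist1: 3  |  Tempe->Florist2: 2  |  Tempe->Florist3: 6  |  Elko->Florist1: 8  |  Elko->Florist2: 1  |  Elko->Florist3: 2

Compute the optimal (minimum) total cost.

Optimal allocation:
  Tempe→Florist1: 5 × $3 = $15
  Tempe→Florist2: 10 × $2 = $20
  Tempe→Florist3: 5 × $6 = $30
  Elko→Florist3: 20 × $2 = $40
Total = 15 + 20 + 30 + 40 = $105.

105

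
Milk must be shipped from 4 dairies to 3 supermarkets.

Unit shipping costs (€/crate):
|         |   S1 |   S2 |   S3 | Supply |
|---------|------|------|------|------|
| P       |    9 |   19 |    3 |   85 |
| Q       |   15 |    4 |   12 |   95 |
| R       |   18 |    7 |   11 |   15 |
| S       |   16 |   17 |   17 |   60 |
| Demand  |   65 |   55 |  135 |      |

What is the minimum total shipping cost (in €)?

An optimal shipping plan:
  P→S3: 85 crates
  Q→S1: 5 crates
  Q→S2: 55 crates
  Q→S3: 35 crates
  R→S3: 15 crates
  S→S1: 60 crates
Total cost = €2095.

2095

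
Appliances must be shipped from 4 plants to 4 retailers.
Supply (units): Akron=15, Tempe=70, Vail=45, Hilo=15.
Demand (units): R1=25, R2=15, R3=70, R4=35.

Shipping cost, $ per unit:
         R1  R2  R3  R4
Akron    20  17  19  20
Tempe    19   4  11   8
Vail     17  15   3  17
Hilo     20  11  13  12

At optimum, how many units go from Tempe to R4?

35

The minimum-cost plan:
  Akron->R1: 15 units
  Tempe->R2: 15 units
  Tempe->R3: 20 units
  Tempe->R4: 35 units
  Vail->R3: 45 units
  Hilo->R1: 10 units
  Hilo->R3: 5 units
Total cost = $1260.
So Tempe→R4 carries 35 units.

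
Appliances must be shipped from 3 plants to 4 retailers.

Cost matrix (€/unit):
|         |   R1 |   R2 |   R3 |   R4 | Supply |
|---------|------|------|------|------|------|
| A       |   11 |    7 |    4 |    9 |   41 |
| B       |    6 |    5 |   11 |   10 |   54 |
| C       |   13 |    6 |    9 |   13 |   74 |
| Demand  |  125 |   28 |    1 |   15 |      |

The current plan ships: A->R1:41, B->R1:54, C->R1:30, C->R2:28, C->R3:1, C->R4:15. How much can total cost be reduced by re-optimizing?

Current plan cost = 41·11 + 54·6 + 30·13 + 28·6 + 1·9 + 15·13 = €1537.
Optimal plan:
  A to R1: 25 units
  A to R3: 1 units
  A to R4: 15 units
  B to R1: 54 units
  C to R1: 46 units
  C to R2: 28 units
Optimal cost = €1504.
Saving = 1537 − 1504 = €33.

33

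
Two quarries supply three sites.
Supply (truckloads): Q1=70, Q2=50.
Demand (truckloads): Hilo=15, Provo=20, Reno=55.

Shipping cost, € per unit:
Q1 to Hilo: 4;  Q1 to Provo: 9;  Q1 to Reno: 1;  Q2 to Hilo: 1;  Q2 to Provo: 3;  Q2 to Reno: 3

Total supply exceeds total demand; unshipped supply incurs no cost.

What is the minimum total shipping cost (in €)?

An optimal shipping plan:
  Q1 to Reno: 55 × €1 = €55
  Q2 to Hilo: 15 × €1 = €15
  Q2 to Provo: 20 × €3 = €60
Total = 55 + 15 + 60 = €130.

130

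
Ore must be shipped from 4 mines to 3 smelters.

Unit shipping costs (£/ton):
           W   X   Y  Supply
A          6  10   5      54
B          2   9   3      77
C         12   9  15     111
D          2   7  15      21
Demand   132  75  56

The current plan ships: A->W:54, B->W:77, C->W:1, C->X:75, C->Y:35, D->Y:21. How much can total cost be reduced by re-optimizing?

Current plan cost = 54·6 + 77·2 + 1·12 + 75·9 + 35·15 + 21·15 = £2005.
Optimal plan:
  A→Y: 54 × £5 = £270
  B→W: 75 × £2 = £150
  B→Y: 2 × £3 = £6
  C→W: 36 × £12 = £432
  C→X: 75 × £9 = £675
  D→W: 21 × £2 = £42
Optimal cost = £1575.
Saving = 2005 − 1575 = £430.

430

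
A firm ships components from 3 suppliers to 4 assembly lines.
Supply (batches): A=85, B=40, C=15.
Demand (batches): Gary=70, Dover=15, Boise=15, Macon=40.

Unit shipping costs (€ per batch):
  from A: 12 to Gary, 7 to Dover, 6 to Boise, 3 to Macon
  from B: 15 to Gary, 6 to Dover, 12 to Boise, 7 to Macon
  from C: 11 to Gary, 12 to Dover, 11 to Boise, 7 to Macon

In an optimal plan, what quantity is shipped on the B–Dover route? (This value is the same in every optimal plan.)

The minimum-cost plan:
  A→Gary: 30 batches
  A→Boise: 15 batches
  A→Macon: 40 batches
  B→Gary: 25 batches
  B→Dover: 15 batches
  C→Gary: 15 batches
Total cost = €1200.
So B→Dover carries 15 batches.

15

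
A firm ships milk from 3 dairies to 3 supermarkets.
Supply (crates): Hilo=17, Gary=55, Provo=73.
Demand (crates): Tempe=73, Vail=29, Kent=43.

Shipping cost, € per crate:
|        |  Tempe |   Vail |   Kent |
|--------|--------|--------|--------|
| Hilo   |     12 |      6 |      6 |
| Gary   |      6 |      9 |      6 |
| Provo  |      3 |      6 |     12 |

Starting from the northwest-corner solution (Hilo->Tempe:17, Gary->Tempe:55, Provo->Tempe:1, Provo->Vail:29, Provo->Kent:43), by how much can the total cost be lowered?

540

Current plan cost = 17·12 + 55·6 + 1·3 + 29·6 + 43·12 = €1227.
Optimal plan:
  Hilo→Vail: 17 crates
  Gary→Tempe: 12 crates
  Gary→Kent: 43 crates
  Provo→Tempe: 61 crates
  Provo→Vail: 12 crates
Optimal cost = €687.
Saving = 1227 − 687 = €540.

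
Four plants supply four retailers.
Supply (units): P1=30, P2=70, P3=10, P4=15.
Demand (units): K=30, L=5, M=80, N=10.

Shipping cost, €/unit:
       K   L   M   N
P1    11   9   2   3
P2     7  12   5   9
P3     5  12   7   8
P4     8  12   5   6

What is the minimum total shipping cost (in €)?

620

A cheapest plan:
  P1 to L: 5 units
  P1 to M: 25 units
  P2 to K: 20 units
  P2 to M: 50 units
  P3 to K: 10 units
  P4 to M: 5 units
  P4 to N: 10 units
Total cost = €620.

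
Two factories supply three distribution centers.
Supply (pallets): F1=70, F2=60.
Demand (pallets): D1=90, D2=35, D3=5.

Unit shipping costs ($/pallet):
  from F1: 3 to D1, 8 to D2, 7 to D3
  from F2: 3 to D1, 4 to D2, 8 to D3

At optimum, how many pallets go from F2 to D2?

Optimal shipments:
  F1->D1: 65 pallets
  F1->D3: 5 pallets
  F2->D1: 25 pallets
  F2->D2: 35 pallets
Total cost = $445.
So F2→D2 carries 35 pallets.

35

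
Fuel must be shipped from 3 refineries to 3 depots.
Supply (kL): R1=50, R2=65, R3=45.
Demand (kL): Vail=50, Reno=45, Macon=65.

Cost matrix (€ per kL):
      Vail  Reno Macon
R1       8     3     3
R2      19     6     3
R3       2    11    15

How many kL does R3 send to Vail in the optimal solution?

45

Solving gives:
  R1–Vail: 5 × €8 = €40
  R1–Reno: 45 × €3 = €135
  R2–Macon: 65 × €3 = €195
  R3–Vail: 45 × €2 = €90
Total cost = €460.
So R3→Vail carries 45 kL.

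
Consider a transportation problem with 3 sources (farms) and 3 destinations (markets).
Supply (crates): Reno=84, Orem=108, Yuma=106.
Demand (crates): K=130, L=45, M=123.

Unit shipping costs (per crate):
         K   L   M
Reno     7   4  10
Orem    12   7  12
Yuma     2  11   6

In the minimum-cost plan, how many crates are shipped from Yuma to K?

106

Solving gives:
  Reno->K: 24 × 7 = 168
  Reno->L: 45 × 4 = 180
  Reno->M: 15 × 10 = 150
  Orem->M: 108 × 12 = 1296
  Yuma->K: 106 × 2 = 212
Total cost = 2006.
So Yuma→K carries 106 crates.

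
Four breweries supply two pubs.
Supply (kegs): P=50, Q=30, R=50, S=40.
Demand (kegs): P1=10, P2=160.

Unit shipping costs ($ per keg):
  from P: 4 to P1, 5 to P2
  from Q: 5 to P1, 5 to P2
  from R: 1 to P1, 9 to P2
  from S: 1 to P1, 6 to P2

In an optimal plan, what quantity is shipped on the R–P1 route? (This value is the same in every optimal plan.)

The minimum-cost plan:
  P→P2: 50 kegs
  Q→P2: 30 kegs
  R→P1: 10 kegs
  R→P2: 40 kegs
  S→P2: 40 kegs
Total cost = $1010.
So R→P1 carries 10 kegs.

10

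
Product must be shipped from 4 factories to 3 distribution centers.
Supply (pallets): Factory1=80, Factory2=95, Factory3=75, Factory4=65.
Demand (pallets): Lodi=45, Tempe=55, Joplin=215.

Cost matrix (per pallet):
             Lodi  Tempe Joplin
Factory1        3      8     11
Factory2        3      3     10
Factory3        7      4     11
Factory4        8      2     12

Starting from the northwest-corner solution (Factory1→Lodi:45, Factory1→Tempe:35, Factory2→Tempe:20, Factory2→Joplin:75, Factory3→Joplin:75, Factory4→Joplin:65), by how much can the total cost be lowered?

Current plan cost = 45·3 + 35·8 + 20·3 + 75·10 + 75·11 + 65·12 = 2830.
Optimal plan:
  Factory1–Lodi: 45 × 3 = 135
  Factory1–Joplin: 35 × 11 = 385
  Factory2–Joplin: 95 × 10 = 950
  Factory3–Joplin: 75 × 11 = 825
  Factory4–Tempe: 55 × 2 = 110
  Factory4–Joplin: 10 × 12 = 120
Optimal cost = 2525.
Saving = 2830 − 2525 = 305.

305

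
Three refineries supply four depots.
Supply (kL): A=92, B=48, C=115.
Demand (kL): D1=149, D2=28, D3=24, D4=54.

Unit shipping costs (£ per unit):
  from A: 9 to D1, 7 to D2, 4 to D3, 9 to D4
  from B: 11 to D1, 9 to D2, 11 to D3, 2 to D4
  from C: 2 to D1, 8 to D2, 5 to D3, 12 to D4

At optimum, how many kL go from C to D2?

Solving gives:
  A–D1: 34 × £9 = £306
  A–D2: 28 × £7 = £196
  A–D3: 24 × £4 = £96
  A–D4: 6 × £9 = £54
  B–D4: 48 × £2 = £96
  C–D1: 115 × £2 = £230
Total cost = £978.
The route C→D2 is not used.

0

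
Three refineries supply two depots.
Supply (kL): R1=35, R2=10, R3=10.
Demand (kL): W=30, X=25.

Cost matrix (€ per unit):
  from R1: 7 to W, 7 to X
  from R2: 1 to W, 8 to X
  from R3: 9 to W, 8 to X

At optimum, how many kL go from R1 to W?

20

Solving gives:
  R1->W: 20 × €7 = €140
  R1->X: 15 × €7 = €105
  R2->W: 10 × €1 = €10
  R3->X: 10 × €8 = €80
Total cost = €335.
So R1→W carries 20 kL.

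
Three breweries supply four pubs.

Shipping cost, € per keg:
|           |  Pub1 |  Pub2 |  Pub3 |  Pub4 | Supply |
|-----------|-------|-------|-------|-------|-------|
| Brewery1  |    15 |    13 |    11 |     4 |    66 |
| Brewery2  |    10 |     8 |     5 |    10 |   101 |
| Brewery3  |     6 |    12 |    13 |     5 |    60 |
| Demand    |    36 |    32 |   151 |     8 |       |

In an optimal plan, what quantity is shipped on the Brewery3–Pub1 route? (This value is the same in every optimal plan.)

Optimal shipments:
  Brewery1->Pub2: 8 kegs
  Brewery1->Pub3: 50 kegs
  Brewery1->Pub4: 8 kegs
  Brewery2->Pub3: 101 kegs
  Brewery3->Pub1: 36 kegs
  Brewery3->Pub2: 24 kegs
Total cost = €1695.
So Brewery3→Pub1 carries 36 kegs.

36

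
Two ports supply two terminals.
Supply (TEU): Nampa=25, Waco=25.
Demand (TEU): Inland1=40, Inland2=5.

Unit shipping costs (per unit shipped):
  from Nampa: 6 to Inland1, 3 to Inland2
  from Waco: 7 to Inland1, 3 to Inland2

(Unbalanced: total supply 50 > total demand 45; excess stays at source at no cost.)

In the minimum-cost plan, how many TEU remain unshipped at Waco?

5

An optimal plan:
  Nampa to Inland1: 25 × 6 = 150
  Waco to Inland1: 15 × 7 = 105
  Waco to Inland2: 5 × 3 = 15
Total cost = 270.
Waco ships 20 of its 25, leaving 5.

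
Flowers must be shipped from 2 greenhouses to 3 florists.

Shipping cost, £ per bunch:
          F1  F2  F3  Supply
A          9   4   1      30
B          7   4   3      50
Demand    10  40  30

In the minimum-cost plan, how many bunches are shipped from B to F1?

Optimal shipments:
  A–F3: 30 × £1 = £30
  B–F1: 10 × £7 = £70
  B–F2: 40 × £4 = £160
Total cost = £260.
So B→F1 carries 10 bunches.

10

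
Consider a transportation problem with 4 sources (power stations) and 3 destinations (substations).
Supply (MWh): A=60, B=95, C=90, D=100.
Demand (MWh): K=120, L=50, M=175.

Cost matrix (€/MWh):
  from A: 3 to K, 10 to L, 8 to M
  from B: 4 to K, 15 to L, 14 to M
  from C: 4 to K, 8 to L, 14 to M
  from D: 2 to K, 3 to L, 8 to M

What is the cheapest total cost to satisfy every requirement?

2370

Optimal allocation:
  A->M: 60 MWh
  B->K: 80 MWh
  B->M: 15 MWh
  C->K: 40 MWh
  C->L: 50 MWh
  D->M: 100 MWh
Total cost = €2370.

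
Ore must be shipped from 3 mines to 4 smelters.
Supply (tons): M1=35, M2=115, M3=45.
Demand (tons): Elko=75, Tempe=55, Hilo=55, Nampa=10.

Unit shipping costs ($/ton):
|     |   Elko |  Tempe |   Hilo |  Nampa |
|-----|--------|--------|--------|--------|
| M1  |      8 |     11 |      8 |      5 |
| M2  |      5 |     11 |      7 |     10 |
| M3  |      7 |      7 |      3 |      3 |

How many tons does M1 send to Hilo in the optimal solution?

0

Optimal shipments:
  M1->Tempe: 25 × $11 = $275
  M1->Nampa: 10 × $5 = $50
  M2->Elko: 75 × $5 = $375
  M2->Tempe: 30 × $11 = $330
  M2->Hilo: 10 × $7 = $70
  M3->Hilo: 45 × $3 = $135
Total cost = $1235.
The route M1→Hilo is not used.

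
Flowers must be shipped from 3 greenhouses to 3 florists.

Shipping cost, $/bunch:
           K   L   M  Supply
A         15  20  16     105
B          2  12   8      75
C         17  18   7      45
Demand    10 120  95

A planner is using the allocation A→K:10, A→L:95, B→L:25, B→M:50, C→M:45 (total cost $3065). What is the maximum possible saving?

Current plan cost = 10·15 + 95·20 + 25·12 + 50·8 + 45·7 = $3065.
Optimal plan:
  A->L: 105 × $20 = $2100
  B->K: 10 × $2 = $20
  B->L: 15 × $12 = $180
  B->M: 50 × $8 = $400
  C->M: 45 × $7 = $315
Optimal cost = $3015.
Saving = 3065 − 3015 = $50.

50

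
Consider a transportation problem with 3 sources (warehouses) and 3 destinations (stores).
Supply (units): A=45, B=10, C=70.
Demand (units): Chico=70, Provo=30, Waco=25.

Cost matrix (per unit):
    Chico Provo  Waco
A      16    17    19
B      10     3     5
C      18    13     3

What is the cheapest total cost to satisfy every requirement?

1535

One minimum-cost allocation:
  A to Chico: 45 × 16 = 720
  B to Provo: 10 × 3 = 30
  C to Chico: 25 × 18 = 450
  C to Provo: 20 × 13 = 260
  C to Waco: 25 × 3 = 75
Total = 720 + 30 + 450 + 260 + 75 = 1535.
(Supply check: A ships 45; B ships 10; C ships 70.)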